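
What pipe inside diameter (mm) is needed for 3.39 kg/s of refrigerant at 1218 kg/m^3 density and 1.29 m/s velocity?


A = m_dot / (rho * v) = 3.39 / (1218 * 1.29) = 0.002157559094 m^2
d = sqrt(4*A/pi) * 1000
d = 52.4 mm

52.4


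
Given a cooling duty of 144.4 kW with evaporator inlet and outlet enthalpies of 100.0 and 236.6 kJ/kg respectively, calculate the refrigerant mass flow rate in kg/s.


dh = 236.6 - 100.0 = 136.6 kJ/kg
m_dot = Q / dh = 144.4 / 136.6 = 1.0571 kg/s

1.0571


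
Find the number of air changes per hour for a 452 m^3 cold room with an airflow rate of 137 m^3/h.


ACH = flow / volume
ACH = 137 / 452
ACH = 0.303

0.303


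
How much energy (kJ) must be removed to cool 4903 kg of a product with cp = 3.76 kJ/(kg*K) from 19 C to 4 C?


dT = 19 - (4) = 15 K
Q = m * cp * dT = 4903 * 3.76 * 15
Q = 276529 kJ

276529


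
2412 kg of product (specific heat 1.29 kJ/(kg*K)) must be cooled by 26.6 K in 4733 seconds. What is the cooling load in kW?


Q = m * cp * dT / t
Q = 2412 * 1.29 * 26.6 / 4733
Q = 17.487 kW

17.487


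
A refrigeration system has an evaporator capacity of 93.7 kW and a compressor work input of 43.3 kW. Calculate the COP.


COP = Q_evap / W
COP = 93.7 / 43.3
COP = 2.164

2.164


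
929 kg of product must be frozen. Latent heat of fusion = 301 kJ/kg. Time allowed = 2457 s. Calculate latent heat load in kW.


Q_lat = m * h_fg / t
Q_lat = 929 * 301 / 2457
Q_lat = 113.81 kW

113.81


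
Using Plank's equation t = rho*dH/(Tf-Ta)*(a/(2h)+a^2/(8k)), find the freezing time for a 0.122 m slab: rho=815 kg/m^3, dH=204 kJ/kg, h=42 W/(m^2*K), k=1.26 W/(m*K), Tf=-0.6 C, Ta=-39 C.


dT = -0.6 - (-39) = 38.4 K
term1 = a/(2h) = 0.122/(2*42) = 0.001452380952
term2 = a^2/(8k) = 0.122^2/(8*1.26) = 0.001476587302
t = rho*dH*1000/dT * (term1 + term2)
t = 815*204*1000/38.4 * (0.001452380952 + 0.001476587302)
t = 12682 s

12682


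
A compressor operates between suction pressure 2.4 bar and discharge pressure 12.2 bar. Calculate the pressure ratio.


PR = P_high / P_low
PR = 12.2 / 2.4
PR = 5.083

5.083


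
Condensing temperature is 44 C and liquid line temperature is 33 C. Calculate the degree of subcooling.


Subcooling = T_cond - T_liquid
Subcooling = 44 - 33
Subcooling = 11 K

11


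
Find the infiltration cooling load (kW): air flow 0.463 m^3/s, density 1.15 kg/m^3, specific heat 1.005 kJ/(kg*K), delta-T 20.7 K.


Q = V_dot * rho * cp * dT
Q = 0.463 * 1.15 * 1.005 * 20.7
Q = 11.077 kW

11.077


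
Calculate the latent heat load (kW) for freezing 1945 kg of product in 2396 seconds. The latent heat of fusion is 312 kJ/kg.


Q_lat = m * h_fg / t
Q_lat = 1945 * 312 / 2396
Q_lat = 253.27 kW

253.27


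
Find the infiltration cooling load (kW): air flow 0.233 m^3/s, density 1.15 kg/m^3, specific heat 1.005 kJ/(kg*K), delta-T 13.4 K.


Q = V_dot * rho * cp * dT
Q = 0.233 * 1.15 * 1.005 * 13.4
Q = 3.608 kW

3.608


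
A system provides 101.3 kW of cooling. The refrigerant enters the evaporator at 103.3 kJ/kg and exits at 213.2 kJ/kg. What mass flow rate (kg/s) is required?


dh = 213.2 - 103.3 = 109.9 kJ/kg
m_dot = Q / dh = 101.3 / 109.9 = 0.9217 kg/s

0.9217


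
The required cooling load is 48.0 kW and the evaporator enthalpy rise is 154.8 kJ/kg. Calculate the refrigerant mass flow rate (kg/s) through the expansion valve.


m_dot = Q / dh
m_dot = 48.0 / 154.8
m_dot = 0.3101 kg/s

0.3101


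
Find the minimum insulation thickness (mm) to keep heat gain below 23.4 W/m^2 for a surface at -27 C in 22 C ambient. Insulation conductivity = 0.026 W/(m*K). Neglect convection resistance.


dT = 22 - (-27) = 49 K
thickness = k * dT / q_max * 1000
thickness = 0.026 * 49 / 23.4 * 1000
thickness = 54.4 mm

54.4


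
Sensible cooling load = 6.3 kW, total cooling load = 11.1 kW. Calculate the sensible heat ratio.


SHR = Q_sensible / Q_total
SHR = 6.3 / 11.1
SHR = 0.568

0.568


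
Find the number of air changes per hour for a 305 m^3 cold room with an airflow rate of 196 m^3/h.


ACH = flow / volume
ACH = 196 / 305
ACH = 0.643

0.643


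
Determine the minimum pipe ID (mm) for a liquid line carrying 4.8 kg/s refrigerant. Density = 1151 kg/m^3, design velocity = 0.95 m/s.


A = m_dot / (rho * v) = 4.8 / (1151 * 0.95) = 0.004389775481 m^2
d = sqrt(4*A/pi) * 1000
d = 74.8 mm

74.8


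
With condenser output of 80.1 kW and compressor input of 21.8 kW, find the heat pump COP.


COP_hp = Q_cond / W
COP_hp = 80.1 / 21.8
COP_hp = 3.674

3.674


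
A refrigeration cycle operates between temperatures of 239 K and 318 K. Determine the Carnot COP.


dT = 318 - 239 = 79 K
COP_carnot = T_cold / dT = 239 / 79
COP_carnot = 3.025

3.025


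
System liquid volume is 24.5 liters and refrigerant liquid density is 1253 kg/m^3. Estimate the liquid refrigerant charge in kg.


Charge = V * rho / 1000
Charge = 24.5 * 1253 / 1000
Charge = 30.7 kg

30.7


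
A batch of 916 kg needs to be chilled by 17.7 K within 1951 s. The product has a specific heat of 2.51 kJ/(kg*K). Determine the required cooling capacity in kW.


Q = m * cp * dT / t
Q = 916 * 2.51 * 17.7 / 1951
Q = 20.859 kW

20.859


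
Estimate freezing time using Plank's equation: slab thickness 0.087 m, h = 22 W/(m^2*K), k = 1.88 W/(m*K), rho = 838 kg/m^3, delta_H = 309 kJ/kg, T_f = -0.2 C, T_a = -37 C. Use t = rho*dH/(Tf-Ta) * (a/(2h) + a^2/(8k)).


dT = -0.2 - (-37) = 36.8 K
term1 = a/(2h) = 0.087/(2*22) = 0.001977272727
term2 = a^2/(8k) = 0.087^2/(8*1.88) = 0.0005032579787
t = rho*dH*1000/dT * (term1 + term2)
t = 838*309*1000/36.8 * (0.001977272727 + 0.0005032579787)
t = 17454 s

17454


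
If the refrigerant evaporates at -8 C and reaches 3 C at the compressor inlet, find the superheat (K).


Superheat = T_suction - T_evap
Superheat = 3 - (-8)
Superheat = 11 K

11


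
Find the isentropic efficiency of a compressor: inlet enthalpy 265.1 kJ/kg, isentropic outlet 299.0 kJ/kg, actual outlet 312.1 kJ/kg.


dh_ideal = 299.0 - 265.1 = 33.9 kJ/kg
dh_actual = 312.1 - 265.1 = 47.0 kJ/kg
eta_s = dh_ideal / dh_actual = 33.9 / 47.0
eta_s = 0.7213

0.7213


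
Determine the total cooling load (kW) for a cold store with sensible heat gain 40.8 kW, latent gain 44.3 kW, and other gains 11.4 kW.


Q_total = Q_s + Q_l + Q_misc
Q_total = 40.8 + 44.3 + 11.4
Q_total = 96.5 kW

96.5


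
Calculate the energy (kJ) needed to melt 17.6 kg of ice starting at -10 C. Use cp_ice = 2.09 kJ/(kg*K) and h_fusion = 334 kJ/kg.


Sensible heat = cp * dT = 2.09 * 10 = 20.9 kJ/kg
Total per kg = 20.9 + 334 = 354.9 kJ/kg
Q = m * total = 17.6 * 354.9
Q = 6246.2 kJ

6246.2


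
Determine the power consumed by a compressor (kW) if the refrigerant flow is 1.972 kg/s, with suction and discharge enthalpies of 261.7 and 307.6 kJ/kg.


dh = 307.6 - 261.7 = 45.9 kJ/kg
W = m_dot * dh = 1.972 * 45.9 = 90.51 kW

90.51


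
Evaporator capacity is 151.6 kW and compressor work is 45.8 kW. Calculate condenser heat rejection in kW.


Q_cond = Q_evap + W
Q_cond = 151.6 + 45.8
Q_cond = 197.4 kW

197.4


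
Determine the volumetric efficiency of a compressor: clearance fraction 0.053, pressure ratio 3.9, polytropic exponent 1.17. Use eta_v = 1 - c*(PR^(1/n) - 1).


PR^(1/n) = 3.9^(1/1.17) = 3.20024645
eta_v = 1 - 0.053 * (3.20024645 - 1)
eta_v = 0.8834

0.8834


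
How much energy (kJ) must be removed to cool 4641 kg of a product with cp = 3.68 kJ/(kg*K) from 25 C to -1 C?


dT = 25 - (-1) = 26 K
Q = m * cp * dT = 4641 * 3.68 * 26
Q = 444051 kJ

444051


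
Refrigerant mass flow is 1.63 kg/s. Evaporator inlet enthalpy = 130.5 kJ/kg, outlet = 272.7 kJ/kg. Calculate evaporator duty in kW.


dh = 272.7 - 130.5 = 142.2 kJ/kg
Q_evap = m_dot * dh = 1.63 * 142.2
Q_evap = 231.79 kW

231.79


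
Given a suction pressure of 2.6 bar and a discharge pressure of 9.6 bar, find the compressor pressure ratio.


PR = P_high / P_low
PR = 9.6 / 2.6
PR = 3.692

3.692


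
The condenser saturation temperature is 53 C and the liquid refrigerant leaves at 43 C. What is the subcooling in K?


Subcooling = T_cond - T_liquid
Subcooling = 53 - 43
Subcooling = 10 K

10


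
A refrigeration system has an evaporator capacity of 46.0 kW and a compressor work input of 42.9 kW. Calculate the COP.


COP = Q_evap / W
COP = 46.0 / 42.9
COP = 1.072

1.072


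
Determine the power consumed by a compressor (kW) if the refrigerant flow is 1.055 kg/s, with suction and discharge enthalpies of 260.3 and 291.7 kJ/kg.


dh = 291.7 - 260.3 = 31.4 kJ/kg
W = m_dot * dh = 1.055 * 31.4 = 33.13 kW

33.13


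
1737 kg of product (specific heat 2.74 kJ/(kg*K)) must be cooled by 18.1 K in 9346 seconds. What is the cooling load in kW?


Q = m * cp * dT / t
Q = 1737 * 2.74 * 18.1 / 9346
Q = 9.217 kW

9.217


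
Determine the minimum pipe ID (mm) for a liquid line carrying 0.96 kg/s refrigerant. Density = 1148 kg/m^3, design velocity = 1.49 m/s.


A = m_dot / (rho * v) = 0.96 / (1148 * 1.49) = 0.0005612328415 m^2
d = sqrt(4*A/pi) * 1000
d = 26.7 mm

26.7


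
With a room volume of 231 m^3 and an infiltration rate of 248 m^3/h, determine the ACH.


ACH = flow / volume
ACH = 248 / 231
ACH = 1.074

1.074


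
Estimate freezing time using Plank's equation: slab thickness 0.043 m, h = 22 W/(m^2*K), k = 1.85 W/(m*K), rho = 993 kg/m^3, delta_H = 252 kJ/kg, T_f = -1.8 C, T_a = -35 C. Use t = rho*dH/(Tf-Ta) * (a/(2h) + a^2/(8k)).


dT = -1.8 - (-35) = 33.2 K
term1 = a/(2h) = 0.043/(2*22) = 0.0009772727273
term2 = a^2/(8k) = 0.043^2/(8*1.85) = 0.0001249324324
t = rho*dH*1000/dT * (term1 + term2)
t = 993*252*1000/33.2 * (0.0009772727273 + 0.0001249324324)
t = 8308 s

8308


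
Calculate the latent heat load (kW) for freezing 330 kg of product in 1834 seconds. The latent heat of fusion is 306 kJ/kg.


Q_lat = m * h_fg / t
Q_lat = 330 * 306 / 1834
Q_lat = 55.06 kW

55.06


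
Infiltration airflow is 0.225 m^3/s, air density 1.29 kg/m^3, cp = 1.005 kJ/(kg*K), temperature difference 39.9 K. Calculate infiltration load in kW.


Q = V_dot * rho * cp * dT
Q = 0.225 * 1.29 * 1.005 * 39.9
Q = 11.639 kW

11.639


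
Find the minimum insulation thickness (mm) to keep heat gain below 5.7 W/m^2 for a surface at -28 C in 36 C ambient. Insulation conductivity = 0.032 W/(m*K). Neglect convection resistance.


dT = 36 - (-28) = 64 K
thickness = k * dT / q_max * 1000
thickness = 0.032 * 64 / 5.7 * 1000
thickness = 359.3 mm

359.3


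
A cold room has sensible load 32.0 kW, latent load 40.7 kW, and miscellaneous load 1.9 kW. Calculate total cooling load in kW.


Q_total = Q_s + Q_l + Q_misc
Q_total = 32.0 + 40.7 + 1.9
Q_total = 74.6 kW

74.6


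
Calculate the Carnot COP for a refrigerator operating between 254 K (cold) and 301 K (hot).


dT = 301 - 254 = 47 K
COP_carnot = T_cold / dT = 254 / 47
COP_carnot = 5.404

5.404


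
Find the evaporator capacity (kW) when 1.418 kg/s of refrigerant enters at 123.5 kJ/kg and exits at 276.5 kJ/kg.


dh = 276.5 - 123.5 = 153.0 kJ/kg
Q_evap = m_dot * dh = 1.418 * 153.0
Q_evap = 216.95 kW

216.95


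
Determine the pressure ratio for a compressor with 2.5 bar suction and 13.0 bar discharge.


PR = P_high / P_low
PR = 13.0 / 2.5
PR = 5.2

5.2


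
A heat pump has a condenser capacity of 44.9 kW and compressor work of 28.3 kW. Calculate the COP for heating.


COP_hp = Q_cond / W
COP_hp = 44.9 / 28.3
COP_hp = 1.587

1.587


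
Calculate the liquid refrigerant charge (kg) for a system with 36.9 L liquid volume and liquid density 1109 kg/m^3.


Charge = V * rho / 1000
Charge = 36.9 * 1109 / 1000
Charge = 40.92 kg

40.92


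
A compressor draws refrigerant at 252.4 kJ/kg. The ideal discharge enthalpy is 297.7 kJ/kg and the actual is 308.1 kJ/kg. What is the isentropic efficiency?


dh_ideal = 297.7 - 252.4 = 45.3 kJ/kg
dh_actual = 308.1 - 252.4 = 55.7 kJ/kg
eta_s = dh_ideal / dh_actual = 45.3 / 55.7
eta_s = 0.8133

0.8133


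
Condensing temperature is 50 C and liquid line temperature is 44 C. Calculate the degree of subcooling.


Subcooling = T_cond - T_liquid
Subcooling = 50 - 44
Subcooling = 6 K

6


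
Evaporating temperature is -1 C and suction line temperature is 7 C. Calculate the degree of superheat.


Superheat = T_suction - T_evap
Superheat = 7 - (-1)
Superheat = 8 K

8


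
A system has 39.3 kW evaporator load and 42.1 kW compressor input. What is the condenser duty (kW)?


Q_cond = Q_evap + W
Q_cond = 39.3 + 42.1
Q_cond = 81.4 kW

81.4


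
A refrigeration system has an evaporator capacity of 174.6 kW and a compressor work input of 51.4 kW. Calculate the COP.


COP = Q_evap / W
COP = 174.6 / 51.4
COP = 3.397

3.397


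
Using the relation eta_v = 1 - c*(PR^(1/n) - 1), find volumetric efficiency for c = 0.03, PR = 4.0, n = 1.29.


PR^(1/n) = 4.0^(1/1.29) = 2.92895819
eta_v = 1 - 0.03 * (2.92895819 - 1)
eta_v = 0.9421

0.9421


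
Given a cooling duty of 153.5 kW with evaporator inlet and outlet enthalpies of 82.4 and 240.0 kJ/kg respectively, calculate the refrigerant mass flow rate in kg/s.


dh = 240.0 - 82.4 = 157.6 kJ/kg
m_dot = Q / dh = 153.5 / 157.6 = 0.974 kg/s

0.974


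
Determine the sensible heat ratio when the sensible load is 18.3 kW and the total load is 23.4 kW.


SHR = Q_sensible / Q_total
SHR = 18.3 / 23.4
SHR = 0.782

0.782


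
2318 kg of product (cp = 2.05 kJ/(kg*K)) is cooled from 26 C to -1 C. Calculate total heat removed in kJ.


dT = 26 - (-1) = 27 K
Q = m * cp * dT = 2318 * 2.05 * 27
Q = 128301 kJ

128301


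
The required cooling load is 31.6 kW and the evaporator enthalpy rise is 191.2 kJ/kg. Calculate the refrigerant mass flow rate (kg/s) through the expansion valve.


m_dot = Q / dh
m_dot = 31.6 / 191.2
m_dot = 0.1653 kg/s

0.1653


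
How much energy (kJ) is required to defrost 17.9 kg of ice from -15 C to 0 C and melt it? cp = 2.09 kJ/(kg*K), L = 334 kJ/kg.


Sensible heat = cp * dT = 2.09 * 15 = 31.35 kJ/kg
Total per kg = 31.35 + 334 = 365.35 kJ/kg
Q = m * total = 17.9 * 365.35
Q = 6539.8 kJ

6539.8


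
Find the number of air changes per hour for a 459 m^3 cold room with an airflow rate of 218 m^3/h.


ACH = flow / volume
ACH = 218 / 459
ACH = 0.475

0.475


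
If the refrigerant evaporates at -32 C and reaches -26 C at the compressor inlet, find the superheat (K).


Superheat = T_suction - T_evap
Superheat = -26 - (-32)
Superheat = 6 K

6


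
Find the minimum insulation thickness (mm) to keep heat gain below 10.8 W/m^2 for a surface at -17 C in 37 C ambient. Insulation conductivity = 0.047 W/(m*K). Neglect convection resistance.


dT = 37 - (-17) = 54 K
thickness = k * dT / q_max * 1000
thickness = 0.047 * 54 / 10.8 * 1000
thickness = 235.0 mm

235.0


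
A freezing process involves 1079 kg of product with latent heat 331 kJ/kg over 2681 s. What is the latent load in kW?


Q_lat = m * h_fg / t
Q_lat = 1079 * 331 / 2681
Q_lat = 133.21 kW

133.21


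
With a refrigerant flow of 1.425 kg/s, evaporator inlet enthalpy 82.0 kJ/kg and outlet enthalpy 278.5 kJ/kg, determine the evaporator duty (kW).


dh = 278.5 - 82.0 = 196.5 kJ/kg
Q_evap = m_dot * dh = 1.425 * 196.5
Q_evap = 280.01 kW

280.01


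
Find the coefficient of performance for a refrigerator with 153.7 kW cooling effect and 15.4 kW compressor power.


COP = Q_evap / W
COP = 153.7 / 15.4
COP = 9.981

9.981


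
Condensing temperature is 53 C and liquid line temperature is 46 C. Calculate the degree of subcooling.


Subcooling = T_cond - T_liquid
Subcooling = 53 - 46
Subcooling = 7 K

7


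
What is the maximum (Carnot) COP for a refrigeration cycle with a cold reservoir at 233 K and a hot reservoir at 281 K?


dT = 281 - 233 = 48 K
COP_carnot = T_cold / dT = 233 / 48
COP_carnot = 4.854

4.854


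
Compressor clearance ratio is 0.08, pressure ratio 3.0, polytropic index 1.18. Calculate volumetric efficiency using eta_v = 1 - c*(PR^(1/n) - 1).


PR^(1/n) = 3.0^(1/1.18) = 2.53711438
eta_v = 1 - 0.08 * (2.53711438 - 1)
eta_v = 0.877

0.877


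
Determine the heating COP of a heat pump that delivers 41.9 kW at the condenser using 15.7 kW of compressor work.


COP_hp = Q_cond / W
COP_hp = 41.9 / 15.7
COP_hp = 2.669

2.669


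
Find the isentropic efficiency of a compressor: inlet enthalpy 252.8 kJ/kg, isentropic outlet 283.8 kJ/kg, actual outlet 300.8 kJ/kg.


dh_ideal = 283.8 - 252.8 = 31.0 kJ/kg
dh_actual = 300.8 - 252.8 = 48.0 kJ/kg
eta_s = dh_ideal / dh_actual = 31.0 / 48.0
eta_s = 0.6458

0.6458


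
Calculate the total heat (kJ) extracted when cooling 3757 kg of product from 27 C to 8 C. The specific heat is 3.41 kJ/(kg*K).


dT = 27 - (8) = 19 K
Q = m * cp * dT = 3757 * 3.41 * 19
Q = 243416 kJ

243416


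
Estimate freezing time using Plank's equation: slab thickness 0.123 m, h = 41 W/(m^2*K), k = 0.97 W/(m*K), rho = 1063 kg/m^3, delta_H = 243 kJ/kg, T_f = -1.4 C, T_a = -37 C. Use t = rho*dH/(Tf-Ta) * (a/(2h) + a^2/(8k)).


dT = -1.4 - (-37) = 35.6 K
term1 = a/(2h) = 0.123/(2*41) = 0.0015
term2 = a^2/(8k) = 0.123^2/(8*0.97) = 0.001949613402
t = rho*dH*1000/dT * (term1 + term2)
t = 1063*243*1000/35.6 * (0.0015 + 0.001949613402)
t = 25030 s

25030


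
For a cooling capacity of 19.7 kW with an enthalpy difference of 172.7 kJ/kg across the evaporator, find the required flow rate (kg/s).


m_dot = Q / dh
m_dot = 19.7 / 172.7
m_dot = 0.1141 kg/s

0.1141


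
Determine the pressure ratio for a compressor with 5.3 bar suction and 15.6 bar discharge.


PR = P_high / P_low
PR = 15.6 / 5.3
PR = 2.943

2.943


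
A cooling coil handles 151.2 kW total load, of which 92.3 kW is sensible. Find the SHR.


SHR = Q_sensible / Q_total
SHR = 92.3 / 151.2
SHR = 0.61

0.61


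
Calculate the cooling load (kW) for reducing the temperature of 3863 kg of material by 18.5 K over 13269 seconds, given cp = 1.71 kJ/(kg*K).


Q = m * cp * dT / t
Q = 3863 * 1.71 * 18.5 / 13269
Q = 9.21 kW

9.21


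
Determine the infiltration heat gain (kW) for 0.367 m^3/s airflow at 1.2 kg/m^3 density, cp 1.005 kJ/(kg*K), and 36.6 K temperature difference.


Q = V_dot * rho * cp * dT
Q = 0.367 * 1.2 * 1.005 * 36.6
Q = 16.199 kW

16.199


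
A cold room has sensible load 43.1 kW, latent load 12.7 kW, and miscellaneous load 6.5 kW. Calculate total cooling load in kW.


Q_total = Q_s + Q_l + Q_misc
Q_total = 43.1 + 12.7 + 6.5
Q_total = 62.3 kW

62.3


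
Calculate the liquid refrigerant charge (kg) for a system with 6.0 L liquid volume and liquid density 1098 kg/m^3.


Charge = V * rho / 1000
Charge = 6.0 * 1098 / 1000
Charge = 6.59 kg

6.59


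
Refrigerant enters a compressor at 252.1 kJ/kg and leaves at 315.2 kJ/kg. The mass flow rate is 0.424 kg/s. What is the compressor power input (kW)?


dh = 315.2 - 252.1 = 63.1 kJ/kg
W = m_dot * dh = 0.424 * 63.1 = 26.75 kW

26.75


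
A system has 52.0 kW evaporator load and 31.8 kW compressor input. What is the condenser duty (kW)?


Q_cond = Q_evap + W
Q_cond = 52.0 + 31.8
Q_cond = 83.8 kW

83.8


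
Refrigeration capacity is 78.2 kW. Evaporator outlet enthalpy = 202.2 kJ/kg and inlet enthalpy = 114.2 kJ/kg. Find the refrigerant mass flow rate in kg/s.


dh = 202.2 - 114.2 = 88.0 kJ/kg
m_dot = Q / dh = 78.2 / 88.0 = 0.8886 kg/s

0.8886


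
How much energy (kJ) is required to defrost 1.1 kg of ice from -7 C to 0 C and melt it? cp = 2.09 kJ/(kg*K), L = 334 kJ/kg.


Sensible heat = cp * dT = 2.09 * 7 = 14.63 kJ/kg
Total per kg = 14.63 + 334 = 348.63 kJ/kg
Q = m * total = 1.1 * 348.63
Q = 383.5 kJ

383.5


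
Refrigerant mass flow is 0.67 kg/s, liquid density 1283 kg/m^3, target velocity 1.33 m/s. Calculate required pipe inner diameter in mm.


A = m_dot / (rho * v) = 0.67 / (1283 * 1.33) = 0.0003926417759 m^2
d = sqrt(4*A/pi) * 1000
d = 22.4 mm

22.4


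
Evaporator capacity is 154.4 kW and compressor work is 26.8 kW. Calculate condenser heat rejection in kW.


Q_cond = Q_evap + W
Q_cond = 154.4 + 26.8
Q_cond = 181.2 kW

181.2


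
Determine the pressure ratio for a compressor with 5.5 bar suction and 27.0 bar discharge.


PR = P_high / P_low
PR = 27.0 / 5.5
PR = 4.909

4.909


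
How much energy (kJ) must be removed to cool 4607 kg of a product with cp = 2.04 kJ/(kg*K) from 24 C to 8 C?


dT = 24 - (8) = 16 K
Q = m * cp * dT = 4607 * 2.04 * 16
Q = 150372 kJ

150372


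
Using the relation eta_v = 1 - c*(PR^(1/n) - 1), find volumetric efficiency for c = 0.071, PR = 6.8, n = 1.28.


PR^(1/n) = 6.8^(1/1.28) = 4.47092709
eta_v = 1 - 0.071 * (4.47092709 - 1)
eta_v = 0.7536

0.7536


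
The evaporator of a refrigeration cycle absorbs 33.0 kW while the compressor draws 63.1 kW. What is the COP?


COP = Q_evap / W
COP = 33.0 / 63.1
COP = 0.523

0.523


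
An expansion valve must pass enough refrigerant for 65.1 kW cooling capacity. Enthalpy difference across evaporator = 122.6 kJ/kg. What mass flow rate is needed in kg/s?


m_dot = Q / dh
m_dot = 65.1 / 122.6
m_dot = 0.531 kg/s

0.531


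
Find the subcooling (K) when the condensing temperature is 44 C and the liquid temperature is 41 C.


Subcooling = T_cond - T_liquid
Subcooling = 44 - 41
Subcooling = 3 K

3


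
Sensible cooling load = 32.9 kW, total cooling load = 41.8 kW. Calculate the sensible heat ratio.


SHR = Q_sensible / Q_total
SHR = 32.9 / 41.8
SHR = 0.787

0.787


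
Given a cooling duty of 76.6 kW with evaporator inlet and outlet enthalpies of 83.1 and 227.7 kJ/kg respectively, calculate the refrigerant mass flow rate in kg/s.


dh = 227.7 - 83.1 = 144.6 kJ/kg
m_dot = Q / dh = 76.6 / 144.6 = 0.5297 kg/s

0.5297


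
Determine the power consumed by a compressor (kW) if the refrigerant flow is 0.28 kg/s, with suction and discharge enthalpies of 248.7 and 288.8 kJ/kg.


dh = 288.8 - 248.7 = 40.1 kJ/kg
W = m_dot * dh = 0.28 * 40.1 = 11.23 kW

11.23


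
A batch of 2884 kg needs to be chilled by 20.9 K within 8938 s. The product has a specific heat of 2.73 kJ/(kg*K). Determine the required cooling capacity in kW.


Q = m * cp * dT / t
Q = 2884 * 2.73 * 20.9 / 8938
Q = 18.41 kW

18.41


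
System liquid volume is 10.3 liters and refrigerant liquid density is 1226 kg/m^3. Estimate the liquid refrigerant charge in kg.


Charge = V * rho / 1000
Charge = 10.3 * 1226 / 1000
Charge = 12.63 kg

12.63


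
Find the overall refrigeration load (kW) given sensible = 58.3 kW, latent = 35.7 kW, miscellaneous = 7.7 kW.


Q_total = Q_s + Q_l + Q_misc
Q_total = 58.3 + 35.7 + 7.7
Q_total = 101.7 kW

101.7


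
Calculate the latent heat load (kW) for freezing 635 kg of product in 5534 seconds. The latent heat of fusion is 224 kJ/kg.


Q_lat = m * h_fg / t
Q_lat = 635 * 224 / 5534
Q_lat = 25.7 kW

25.7


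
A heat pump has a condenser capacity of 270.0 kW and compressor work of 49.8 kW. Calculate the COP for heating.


COP_hp = Q_cond / W
COP_hp = 270.0 / 49.8
COP_hp = 5.422

5.422


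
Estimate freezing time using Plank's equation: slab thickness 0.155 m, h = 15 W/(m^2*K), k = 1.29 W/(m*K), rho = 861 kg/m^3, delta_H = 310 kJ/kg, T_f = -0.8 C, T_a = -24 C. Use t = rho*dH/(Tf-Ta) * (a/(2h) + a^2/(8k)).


dT = -0.8 - (-24) = 23.2 K
term1 = a/(2h) = 0.155/(2*15) = 0.005166666667
term2 = a^2/(8k) = 0.155^2/(8*1.29) = 0.002328003876
t = rho*dH*1000/dT * (term1 + term2)
t = 861*310*1000/23.2 * (0.005166666667 + 0.002328003876)
t = 86224 s

86224


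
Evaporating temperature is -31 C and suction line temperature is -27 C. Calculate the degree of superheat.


Superheat = T_suction - T_evap
Superheat = -27 - (-31)
Superheat = 4 K

4


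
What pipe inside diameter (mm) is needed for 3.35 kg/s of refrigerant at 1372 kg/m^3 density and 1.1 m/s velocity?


A = m_dot / (rho * v) = 3.35 / (1372 * 1.1) = 0.002219719056 m^2
d = sqrt(4*A/pi) * 1000
d = 53.2 mm

53.2


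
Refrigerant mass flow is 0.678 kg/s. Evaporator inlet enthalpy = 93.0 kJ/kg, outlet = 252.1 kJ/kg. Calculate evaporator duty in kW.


dh = 252.1 - 93.0 = 159.1 kJ/kg
Q_evap = m_dot * dh = 0.678 * 159.1
Q_evap = 107.87 kW

107.87


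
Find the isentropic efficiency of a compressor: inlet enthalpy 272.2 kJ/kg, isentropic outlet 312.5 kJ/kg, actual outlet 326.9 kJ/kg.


dh_ideal = 312.5 - 272.2 = 40.3 kJ/kg
dh_actual = 326.9 - 272.2 = 54.7 kJ/kg
eta_s = dh_ideal / dh_actual = 40.3 / 54.7
eta_s = 0.7367

0.7367


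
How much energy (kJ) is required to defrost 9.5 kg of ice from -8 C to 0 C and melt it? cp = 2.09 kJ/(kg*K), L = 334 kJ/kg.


Sensible heat = cp * dT = 2.09 * 8 = 16.72 kJ/kg
Total per kg = 16.72 + 334 = 350.72 kJ/kg
Q = m * total = 9.5 * 350.72
Q = 3331.8 kJ

3331.8


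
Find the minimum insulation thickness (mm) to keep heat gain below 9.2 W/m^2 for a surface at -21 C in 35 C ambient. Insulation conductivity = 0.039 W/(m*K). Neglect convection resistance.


dT = 35 - (-21) = 56 K
thickness = k * dT / q_max * 1000
thickness = 0.039 * 56 / 9.2 * 1000
thickness = 237.4 mm

237.4


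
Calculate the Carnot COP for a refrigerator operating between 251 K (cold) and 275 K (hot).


dT = 275 - 251 = 24 K
COP_carnot = T_cold / dT = 251 / 24
COP_carnot = 10.458

10.458


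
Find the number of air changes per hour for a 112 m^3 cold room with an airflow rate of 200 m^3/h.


ACH = flow / volume
ACH = 200 / 112
ACH = 1.786

1.786


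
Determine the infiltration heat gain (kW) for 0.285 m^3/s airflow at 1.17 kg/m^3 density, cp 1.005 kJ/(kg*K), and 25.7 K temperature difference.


Q = V_dot * rho * cp * dT
Q = 0.285 * 1.17 * 1.005 * 25.7
Q = 8.613 kW

8.613


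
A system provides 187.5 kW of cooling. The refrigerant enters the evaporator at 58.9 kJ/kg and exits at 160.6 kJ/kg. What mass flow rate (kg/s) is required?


dh = 160.6 - 58.9 = 101.7 kJ/kg
m_dot = Q / dh = 187.5 / 101.7 = 1.8437 kg/s

1.8437


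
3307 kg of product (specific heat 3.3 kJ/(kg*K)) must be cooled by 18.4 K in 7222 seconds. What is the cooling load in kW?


Q = m * cp * dT / t
Q = 3307 * 3.3 * 18.4 / 7222
Q = 27.804 kW

27.804


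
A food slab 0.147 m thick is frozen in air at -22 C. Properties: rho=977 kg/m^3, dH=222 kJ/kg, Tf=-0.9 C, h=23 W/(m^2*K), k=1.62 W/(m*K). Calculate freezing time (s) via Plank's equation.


dT = -0.9 - (-22) = 21.1 K
term1 = a/(2h) = 0.147/(2*23) = 0.003195652174
term2 = a^2/(8k) = 0.147^2/(8*1.62) = 0.001667361111
t = rho*dH*1000/dT * (term1 + term2)
t = 977*222*1000/21.1 * (0.003195652174 + 0.001667361111)
t = 49989 s

49989


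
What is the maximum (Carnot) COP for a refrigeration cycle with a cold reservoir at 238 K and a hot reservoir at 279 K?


dT = 279 - 238 = 41 K
COP_carnot = T_cold / dT = 238 / 41
COP_carnot = 5.805

5.805


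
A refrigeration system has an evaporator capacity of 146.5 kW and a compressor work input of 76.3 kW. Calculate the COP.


COP = Q_evap / W
COP = 146.5 / 76.3
COP = 1.92

1.92


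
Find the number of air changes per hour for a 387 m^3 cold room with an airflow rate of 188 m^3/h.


ACH = flow / volume
ACH = 188 / 387
ACH = 0.486

0.486


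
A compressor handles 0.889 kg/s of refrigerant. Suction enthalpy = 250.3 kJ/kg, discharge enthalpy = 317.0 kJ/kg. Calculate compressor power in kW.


dh = 317.0 - 250.3 = 66.7 kJ/kg
W = m_dot * dh = 0.889 * 66.7 = 59.3 kW

59.3


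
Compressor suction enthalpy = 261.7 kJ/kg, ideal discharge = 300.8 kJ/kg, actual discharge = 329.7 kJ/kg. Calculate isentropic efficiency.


dh_ideal = 300.8 - 261.7 = 39.1 kJ/kg
dh_actual = 329.7 - 261.7 = 68.0 kJ/kg
eta_s = dh_ideal / dh_actual = 39.1 / 68.0
eta_s = 0.575

0.575


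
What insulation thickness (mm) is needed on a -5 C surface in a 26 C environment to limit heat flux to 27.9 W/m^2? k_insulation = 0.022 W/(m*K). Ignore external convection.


dT = 26 - (-5) = 31 K
thickness = k * dT / q_max * 1000
thickness = 0.022 * 31 / 27.9 * 1000
thickness = 24.4 mm

24.4


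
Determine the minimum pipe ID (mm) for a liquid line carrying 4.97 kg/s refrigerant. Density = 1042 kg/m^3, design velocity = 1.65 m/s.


A = m_dot / (rho * v) = 4.97 / (1042 * 1.65) = 0.002890711336 m^2
d = sqrt(4*A/pi) * 1000
d = 60.7 mm

60.7


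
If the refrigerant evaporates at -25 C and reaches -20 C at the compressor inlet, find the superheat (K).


Superheat = T_suction - T_evap
Superheat = -20 - (-25)
Superheat = 5 K

5


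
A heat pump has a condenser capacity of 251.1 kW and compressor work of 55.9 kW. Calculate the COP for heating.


COP_hp = Q_cond / W
COP_hp = 251.1 / 55.9
COP_hp = 4.492

4.492


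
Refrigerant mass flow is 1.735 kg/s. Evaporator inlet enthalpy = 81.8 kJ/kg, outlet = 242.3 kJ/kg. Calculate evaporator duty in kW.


dh = 242.3 - 81.8 = 160.5 kJ/kg
Q_evap = m_dot * dh = 1.735 * 160.5
Q_evap = 278.47 kW

278.47


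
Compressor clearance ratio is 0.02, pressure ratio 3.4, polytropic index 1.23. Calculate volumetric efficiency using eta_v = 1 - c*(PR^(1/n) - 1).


PR^(1/n) = 3.4^(1/1.23) = 2.70456037
eta_v = 1 - 0.02 * (2.70456037 - 1)
eta_v = 0.9659

0.9659


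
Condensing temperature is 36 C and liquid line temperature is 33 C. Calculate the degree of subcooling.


Subcooling = T_cond - T_liquid
Subcooling = 36 - 33
Subcooling = 3 K

3


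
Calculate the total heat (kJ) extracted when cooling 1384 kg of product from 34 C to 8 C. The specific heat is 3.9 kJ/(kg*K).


dT = 34 - (8) = 26 K
Q = m * cp * dT = 1384 * 3.9 * 26
Q = 140338 kJ

140338


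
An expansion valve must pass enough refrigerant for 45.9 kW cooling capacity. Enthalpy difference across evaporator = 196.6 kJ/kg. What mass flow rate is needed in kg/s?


m_dot = Q / dh
m_dot = 45.9 / 196.6
m_dot = 0.2335 kg/s

0.2335


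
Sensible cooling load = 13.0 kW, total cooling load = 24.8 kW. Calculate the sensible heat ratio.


SHR = Q_sensible / Q_total
SHR = 13.0 / 24.8
SHR = 0.524

0.524


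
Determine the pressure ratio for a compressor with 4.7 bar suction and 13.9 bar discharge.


PR = P_high / P_low
PR = 13.9 / 4.7
PR = 2.957

2.957


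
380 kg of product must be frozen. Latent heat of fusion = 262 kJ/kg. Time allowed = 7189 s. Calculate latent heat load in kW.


Q_lat = m * h_fg / t
Q_lat = 380 * 262 / 7189
Q_lat = 13.85 kW

13.85


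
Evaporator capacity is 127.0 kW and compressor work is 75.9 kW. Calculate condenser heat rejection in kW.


Q_cond = Q_evap + W
Q_cond = 127.0 + 75.9
Q_cond = 202.9 kW

202.9


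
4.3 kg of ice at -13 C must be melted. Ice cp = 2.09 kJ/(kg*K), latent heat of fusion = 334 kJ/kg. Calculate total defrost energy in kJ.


Sensible heat = cp * dT = 2.09 * 13 = 27.17 kJ/kg
Total per kg = 27.17 + 334 = 361.17 kJ/kg
Q = m * total = 4.3 * 361.17
Q = 1553.0 kJ

1553.0


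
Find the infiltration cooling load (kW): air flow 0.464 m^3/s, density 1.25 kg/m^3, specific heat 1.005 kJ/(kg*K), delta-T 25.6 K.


Q = V_dot * rho * cp * dT
Q = 0.464 * 1.25 * 1.005 * 25.6
Q = 14.922 kW

14.922


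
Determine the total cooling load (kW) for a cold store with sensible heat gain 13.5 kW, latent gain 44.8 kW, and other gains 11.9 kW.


Q_total = Q_s + Q_l + Q_misc
Q_total = 13.5 + 44.8 + 11.9
Q_total = 70.2 kW

70.2


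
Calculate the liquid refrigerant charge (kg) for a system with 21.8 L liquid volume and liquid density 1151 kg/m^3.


Charge = V * rho / 1000
Charge = 21.8 * 1151 / 1000
Charge = 25.09 kg

25.09


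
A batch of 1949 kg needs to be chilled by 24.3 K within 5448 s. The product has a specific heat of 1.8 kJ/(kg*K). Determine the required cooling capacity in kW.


Q = m * cp * dT / t
Q = 1949 * 1.8 * 24.3 / 5448
Q = 15.648 kW

15.648


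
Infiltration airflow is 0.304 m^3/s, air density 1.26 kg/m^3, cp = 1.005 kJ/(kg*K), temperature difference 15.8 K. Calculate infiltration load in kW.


Q = V_dot * rho * cp * dT
Q = 0.304 * 1.26 * 1.005 * 15.8
Q = 6.082 kW

6.082


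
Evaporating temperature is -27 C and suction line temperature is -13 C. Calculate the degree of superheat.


Superheat = T_suction - T_evap
Superheat = -13 - (-27)
Superheat = 14 K

14


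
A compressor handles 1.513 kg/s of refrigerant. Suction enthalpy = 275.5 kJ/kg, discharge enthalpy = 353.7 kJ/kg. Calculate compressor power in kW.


dh = 353.7 - 275.5 = 78.2 kJ/kg
W = m_dot * dh = 1.513 * 78.2 = 118.32 kW

118.32


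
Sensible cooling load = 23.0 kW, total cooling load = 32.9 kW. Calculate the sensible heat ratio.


SHR = Q_sensible / Q_total
SHR = 23.0 / 32.9
SHR = 0.699

0.699


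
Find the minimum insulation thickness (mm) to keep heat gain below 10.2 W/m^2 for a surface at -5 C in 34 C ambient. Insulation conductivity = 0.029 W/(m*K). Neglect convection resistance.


dT = 34 - (-5) = 39 K
thickness = k * dT / q_max * 1000
thickness = 0.029 * 39 / 10.2 * 1000
thickness = 110.9 mm

110.9


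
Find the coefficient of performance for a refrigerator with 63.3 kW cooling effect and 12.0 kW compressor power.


COP = Q_evap / W
COP = 63.3 / 12.0
COP = 5.275

5.275


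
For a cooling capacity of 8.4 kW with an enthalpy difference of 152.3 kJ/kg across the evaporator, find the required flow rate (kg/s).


m_dot = Q / dh
m_dot = 8.4 / 152.3
m_dot = 0.0552 kg/s

0.0552


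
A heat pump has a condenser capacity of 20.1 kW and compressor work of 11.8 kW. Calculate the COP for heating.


COP_hp = Q_cond / W
COP_hp = 20.1 / 11.8
COP_hp = 1.703

1.703


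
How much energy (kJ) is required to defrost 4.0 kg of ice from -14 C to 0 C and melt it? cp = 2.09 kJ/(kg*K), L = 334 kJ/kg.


Sensible heat = cp * dT = 2.09 * 14 = 29.26 kJ/kg
Total per kg = 29.26 + 334 = 363.26 kJ/kg
Q = m * total = 4.0 * 363.26
Q = 1453.0 kJ

1453.0


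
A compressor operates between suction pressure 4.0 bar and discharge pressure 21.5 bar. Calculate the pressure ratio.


PR = P_high / P_low
PR = 21.5 / 4.0
PR = 5.375

5.375


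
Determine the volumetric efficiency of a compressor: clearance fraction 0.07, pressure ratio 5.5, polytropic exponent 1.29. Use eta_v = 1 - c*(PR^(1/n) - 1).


PR^(1/n) = 5.5^(1/1.29) = 3.74907877
eta_v = 1 - 0.07 * (3.74907877 - 1)
eta_v = 0.8076

0.8076


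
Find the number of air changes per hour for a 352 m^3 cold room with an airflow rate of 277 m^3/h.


ACH = flow / volume
ACH = 277 / 352
ACH = 0.787

0.787


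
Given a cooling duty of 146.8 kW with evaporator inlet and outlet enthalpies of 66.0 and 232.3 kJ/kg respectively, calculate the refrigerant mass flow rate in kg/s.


dh = 232.3 - 66.0 = 166.3 kJ/kg
m_dot = Q / dh = 146.8 / 166.3 = 0.8827 kg/s

0.8827


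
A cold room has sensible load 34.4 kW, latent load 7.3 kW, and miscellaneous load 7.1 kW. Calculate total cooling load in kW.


Q_total = Q_s + Q_l + Q_misc
Q_total = 34.4 + 7.3 + 7.1
Q_total = 48.8 kW

48.8


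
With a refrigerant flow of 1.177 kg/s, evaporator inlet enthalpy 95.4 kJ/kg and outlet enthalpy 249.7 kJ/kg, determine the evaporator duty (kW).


dh = 249.7 - 95.4 = 154.3 kJ/kg
Q_evap = m_dot * dh = 1.177 * 154.3
Q_evap = 181.61 kW

181.61


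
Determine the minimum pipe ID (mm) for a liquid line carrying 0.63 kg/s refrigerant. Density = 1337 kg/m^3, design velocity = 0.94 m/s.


A = m_dot / (rho * v) = 0.63 / (1337 * 0.94) = 0.0005012810516 m^2
d = sqrt(4*A/pi) * 1000
d = 25.3 mm

25.3


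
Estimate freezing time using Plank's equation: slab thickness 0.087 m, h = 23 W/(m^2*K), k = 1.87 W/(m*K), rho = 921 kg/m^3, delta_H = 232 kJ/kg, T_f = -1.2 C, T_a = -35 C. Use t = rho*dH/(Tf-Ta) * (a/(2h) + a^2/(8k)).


dT = -1.2 - (-35) = 33.8 K
term1 = a/(2h) = 0.087/(2*23) = 0.001891304348
term2 = a^2/(8k) = 0.087^2/(8*1.87) = 0.0005059491979
t = rho*dH*1000/dT * (term1 + term2)
t = 921*232*1000/33.8 * (0.001891304348 + 0.0005059491979)
t = 15155 s

15155


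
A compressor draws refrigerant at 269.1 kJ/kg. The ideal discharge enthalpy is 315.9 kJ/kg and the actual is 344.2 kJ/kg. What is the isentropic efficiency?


dh_ideal = 315.9 - 269.1 = 46.8 kJ/kg
dh_actual = 344.2 - 269.1 = 75.1 kJ/kg
eta_s = dh_ideal / dh_actual = 46.8 / 75.1
eta_s = 0.6232

0.6232


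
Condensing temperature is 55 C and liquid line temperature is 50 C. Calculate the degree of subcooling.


Subcooling = T_cond - T_liquid
Subcooling = 55 - 50
Subcooling = 5 K

5


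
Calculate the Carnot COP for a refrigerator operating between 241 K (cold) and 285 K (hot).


dT = 285 - 241 = 44 K
COP_carnot = T_cold / dT = 241 / 44
COP_carnot = 5.477

5.477


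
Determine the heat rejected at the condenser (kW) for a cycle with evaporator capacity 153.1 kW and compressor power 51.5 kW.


Q_cond = Q_evap + W
Q_cond = 153.1 + 51.5
Q_cond = 204.6 kW

204.6


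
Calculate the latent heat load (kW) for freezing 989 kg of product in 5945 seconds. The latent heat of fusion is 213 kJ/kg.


Q_lat = m * h_fg / t
Q_lat = 989 * 213 / 5945
Q_lat = 35.43 kW

35.43


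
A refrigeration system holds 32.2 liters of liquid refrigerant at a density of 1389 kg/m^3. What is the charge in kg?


Charge = V * rho / 1000
Charge = 32.2 * 1389 / 1000
Charge = 44.73 kg

44.73


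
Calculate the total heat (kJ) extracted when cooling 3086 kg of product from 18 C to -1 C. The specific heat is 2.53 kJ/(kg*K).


dT = 18 - (-1) = 19 K
Q = m * cp * dT = 3086 * 2.53 * 19
Q = 148344 kJ

148344


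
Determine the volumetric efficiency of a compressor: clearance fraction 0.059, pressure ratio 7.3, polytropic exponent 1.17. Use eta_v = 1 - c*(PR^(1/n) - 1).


PR^(1/n) = 7.3^(1/1.17) = 5.46868346
eta_v = 1 - 0.059 * (5.46868346 - 1)
eta_v = 0.7363

0.7363


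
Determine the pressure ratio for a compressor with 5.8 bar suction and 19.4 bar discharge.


PR = P_high / P_low
PR = 19.4 / 5.8
PR = 3.345

3.345


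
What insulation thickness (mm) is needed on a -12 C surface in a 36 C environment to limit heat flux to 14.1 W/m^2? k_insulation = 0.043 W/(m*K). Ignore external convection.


dT = 36 - (-12) = 48 K
thickness = k * dT / q_max * 1000
thickness = 0.043 * 48 / 14.1 * 1000
thickness = 146.4 mm

146.4


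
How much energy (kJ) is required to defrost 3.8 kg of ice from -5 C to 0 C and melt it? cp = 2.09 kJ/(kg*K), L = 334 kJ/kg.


Sensible heat = cp * dT = 2.09 * 5 = 10.45 kJ/kg
Total per kg = 10.45 + 334 = 344.45 kJ/kg
Q = m * total = 3.8 * 344.45
Q = 1308.9 kJ

1308.9


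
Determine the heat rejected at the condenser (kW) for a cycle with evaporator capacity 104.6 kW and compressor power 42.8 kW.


Q_cond = Q_evap + W
Q_cond = 104.6 + 42.8
Q_cond = 147.4 kW

147.4


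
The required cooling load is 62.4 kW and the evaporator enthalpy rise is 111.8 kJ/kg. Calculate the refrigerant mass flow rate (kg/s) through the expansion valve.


m_dot = Q / dh
m_dot = 62.4 / 111.8
m_dot = 0.5581 kg/s

0.5581


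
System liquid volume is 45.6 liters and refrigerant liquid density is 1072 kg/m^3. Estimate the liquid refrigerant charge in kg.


Charge = V * rho / 1000
Charge = 45.6 * 1072 / 1000
Charge = 48.88 kg

48.88


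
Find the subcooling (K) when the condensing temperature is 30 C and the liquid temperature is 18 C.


Subcooling = T_cond - T_liquid
Subcooling = 30 - 18
Subcooling = 12 K

12


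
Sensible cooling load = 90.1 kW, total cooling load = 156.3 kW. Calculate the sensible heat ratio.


SHR = Q_sensible / Q_total
SHR = 90.1 / 156.3
SHR = 0.576

0.576


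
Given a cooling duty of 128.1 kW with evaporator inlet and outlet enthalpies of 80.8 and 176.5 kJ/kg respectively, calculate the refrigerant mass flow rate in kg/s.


dh = 176.5 - 80.8 = 95.7 kJ/kg
m_dot = Q / dh = 128.1 / 95.7 = 1.3386 kg/s

1.3386


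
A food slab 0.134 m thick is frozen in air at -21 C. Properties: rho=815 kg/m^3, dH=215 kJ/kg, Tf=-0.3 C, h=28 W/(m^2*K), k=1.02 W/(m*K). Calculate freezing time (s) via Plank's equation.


dT = -0.3 - (-21) = 20.7 K
term1 = a/(2h) = 0.134/(2*28) = 0.002392857143
term2 = a^2/(8k) = 0.134^2/(8*1.02) = 0.002200490196
t = rho*dH*1000/dT * (term1 + term2)
t = 815*215*1000/20.7 * (0.002392857143 + 0.002200490196)
t = 38883 s

38883
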